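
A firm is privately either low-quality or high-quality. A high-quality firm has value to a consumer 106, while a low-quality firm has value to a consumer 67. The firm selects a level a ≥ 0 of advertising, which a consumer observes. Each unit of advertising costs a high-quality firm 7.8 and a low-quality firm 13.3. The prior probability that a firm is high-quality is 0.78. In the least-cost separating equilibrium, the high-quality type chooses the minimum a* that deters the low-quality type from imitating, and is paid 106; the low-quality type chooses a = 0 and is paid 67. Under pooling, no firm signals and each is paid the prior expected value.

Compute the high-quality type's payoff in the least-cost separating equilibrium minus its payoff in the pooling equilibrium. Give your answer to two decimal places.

-14.29

Least-cost separating signal: a* solves 67 = 106 − 13.3·a*, so a* = (106 − 67)/13.3 ≈ 2.9323.
High-quality type's separating payoff: 106 − 7.8 × a* = 106 − 7.8 × (106 − 67)/13.3 = 106 − 304.2/13.3 ≈ 83.1278.
Pooling payoff: 0.78 × 106 + 0.22 × 67 = 97.42.
Difference: 83.1278 − 97.42 = -14.2922, i.e. -14.29 to two decimal places.
The high-quality type would prefer the pooling outcome.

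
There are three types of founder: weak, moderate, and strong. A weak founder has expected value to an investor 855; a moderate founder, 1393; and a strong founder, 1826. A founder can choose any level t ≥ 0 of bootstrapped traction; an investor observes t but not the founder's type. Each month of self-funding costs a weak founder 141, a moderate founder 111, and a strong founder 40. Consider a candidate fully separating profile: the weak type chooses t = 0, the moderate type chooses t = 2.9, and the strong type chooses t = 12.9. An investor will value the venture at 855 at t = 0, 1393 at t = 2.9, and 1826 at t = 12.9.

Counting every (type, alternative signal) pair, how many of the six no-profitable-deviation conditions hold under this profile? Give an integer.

5

Weak (own payoff 855): to t=2.9 gives 1393 − 141×2.9 = 984.1 → profitable ✗; to t=12.9 gives 1826 − 141×12.9 = 7.1 → no gain ✓.
Moderate (own payoff 1393 − 111×2.9 = 1071.1): to t=0 gives 855 → no gain ✓; to t=12.9 gives 1826 − 111×12.9 = 394.1 → no gain ✓.
Strong (own payoff 1826 − 40×12.9 = 1310): to t=0 gives 855 → no gain ✓; to t=2.9 gives 1393 − 40×2.9 = 1277 → no gain ✓.
5 of the 6 constraints hold; not an equilibrium.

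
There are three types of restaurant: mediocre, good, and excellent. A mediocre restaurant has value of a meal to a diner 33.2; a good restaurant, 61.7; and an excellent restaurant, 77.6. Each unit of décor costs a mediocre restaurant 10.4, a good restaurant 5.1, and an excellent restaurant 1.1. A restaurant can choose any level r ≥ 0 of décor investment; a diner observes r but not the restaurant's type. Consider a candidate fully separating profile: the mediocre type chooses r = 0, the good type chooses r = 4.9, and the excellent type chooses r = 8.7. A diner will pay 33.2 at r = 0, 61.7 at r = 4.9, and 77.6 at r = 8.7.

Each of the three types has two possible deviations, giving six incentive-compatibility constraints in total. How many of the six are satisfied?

Excellent (own payoff 77.6 − 1.1×8.7 = 68.03): to r=0 gives 33.2 → no gain ✓; to r=4.9 gives 61.7 − 1.1×4.9 = 56.31 → no gain ✓.
Good (own payoff 61.7 − 5.1×4.9 = 36.71): to r=0 gives 33.2 → no gain ✓; to r=8.7 gives 77.6 − 5.1×8.7 = 33.23 → no gain ✓.
Mediocre (own payoff 33.2): to r=4.9 gives 61.7 − 10.4×4.9 = 10.74 → no gain ✓; to r=8.7 gives 77.6 − 10.4×8.7 = -12.88 → no gain ✓.
6 of the 6 constraints hold; this profile is a separating equilibrium.

6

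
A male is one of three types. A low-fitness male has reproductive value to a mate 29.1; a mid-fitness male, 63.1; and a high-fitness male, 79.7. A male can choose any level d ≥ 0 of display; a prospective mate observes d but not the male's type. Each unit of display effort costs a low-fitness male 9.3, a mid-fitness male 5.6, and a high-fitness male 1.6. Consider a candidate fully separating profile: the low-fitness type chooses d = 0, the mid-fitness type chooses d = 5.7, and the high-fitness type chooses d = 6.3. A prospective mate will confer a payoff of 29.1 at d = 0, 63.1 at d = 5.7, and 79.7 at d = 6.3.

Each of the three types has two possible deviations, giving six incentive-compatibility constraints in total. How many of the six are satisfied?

5

Mid-fitness (own payoff 63.1 − 5.6×5.7 = 31.18): to d=0 gives 29.1 → no gain ✓; to d=6.3 gives 79.7 − 5.6×6.3 = 44.42 → profitable ✗.
High-fitness (own payoff 79.7 − 1.6×6.3 = 69.62): to d=0 gives 29.1 → no gain ✓; to d=5.7 gives 63.1 − 1.6×5.7 = 53.98 → no gain ✓.
Low-fitness (own payoff 29.1): to d=5.7 gives 63.1 − 9.3×5.7 = 10.09 → no gain ✓; to d=6.3 gives 79.7 − 9.3×6.3 = 21.11 → no gain ✓.
5 of the 6 constraints hold; not an equilibrium.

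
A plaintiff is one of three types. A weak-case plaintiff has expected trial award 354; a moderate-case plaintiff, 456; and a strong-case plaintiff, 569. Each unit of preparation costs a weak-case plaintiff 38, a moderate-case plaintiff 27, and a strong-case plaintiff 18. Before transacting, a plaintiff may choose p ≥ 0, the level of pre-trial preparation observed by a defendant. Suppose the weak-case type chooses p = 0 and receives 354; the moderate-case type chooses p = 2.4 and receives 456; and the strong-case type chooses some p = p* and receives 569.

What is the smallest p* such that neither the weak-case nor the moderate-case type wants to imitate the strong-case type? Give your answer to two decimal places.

6.59

Moderate-case type (on-path payoff 456 − 27×2.4 = 391.2) won't mimic when 391.2 ≥ 569 − 27·p*, i.e. p* ≥ 6.59.
Weak-case type (on-path payoff 354) won't mimic when 354 ≥ 569 − 38·p*, i.e. p* ≥ 5.66.
Both must hold, so p* = max(5.66, 6.59) = 6.59. The moderate-case type's constraint binds.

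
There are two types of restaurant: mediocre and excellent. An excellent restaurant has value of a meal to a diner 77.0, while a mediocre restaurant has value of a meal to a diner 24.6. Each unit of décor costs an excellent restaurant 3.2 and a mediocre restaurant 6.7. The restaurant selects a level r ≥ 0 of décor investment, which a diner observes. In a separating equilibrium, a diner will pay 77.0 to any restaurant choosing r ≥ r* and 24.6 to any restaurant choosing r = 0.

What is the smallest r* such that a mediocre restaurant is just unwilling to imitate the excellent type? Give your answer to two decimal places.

A mediocre restaurant choosing r = 0 receives 24.6.
Imitating at r* instead would pay 77.0 at cost 6.7·r*, netting 77.0 − 6.7·r*.
Indifference: 24.6 = 77.0 − 6.7·r*, so r* = (77.0 − 24.6) / 6.7 ≈ 7.82.
At r* the mediocre type's incentive constraint just binds; the excellent type strictly prefers r* since its per-unit cost is lower.

7.82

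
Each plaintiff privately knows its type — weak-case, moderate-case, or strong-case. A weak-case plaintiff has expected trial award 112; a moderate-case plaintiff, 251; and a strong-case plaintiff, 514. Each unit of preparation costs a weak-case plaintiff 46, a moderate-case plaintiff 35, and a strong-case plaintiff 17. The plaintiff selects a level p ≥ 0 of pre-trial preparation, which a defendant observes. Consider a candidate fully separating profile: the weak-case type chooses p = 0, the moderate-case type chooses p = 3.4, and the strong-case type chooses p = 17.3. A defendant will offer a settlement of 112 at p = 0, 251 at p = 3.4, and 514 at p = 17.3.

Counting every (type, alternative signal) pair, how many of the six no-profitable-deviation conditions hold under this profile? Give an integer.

Weak-case (own payoff 112): to p=3.4 gives 251 − 46×3.4 = 94.6 → no gain ✓; to p=17.3 gives 514 − 46×17.3 = -281.8 → no gain ✓.
Strong-case (own payoff 514 − 17×17.3 = 219.9): to p=0 gives 112 → no gain ✓; to p=3.4 gives 251 − 17×3.4 = 193.2 → no gain ✓.
Moderate-case (own payoff 251 − 35×3.4 = 132): to p=0 gives 112 → no gain ✓; to p=17.3 gives 514 − 35×17.3 = -91.5 → no gain ✓.
6 of the 6 constraints hold; this profile is a separating equilibrium.

6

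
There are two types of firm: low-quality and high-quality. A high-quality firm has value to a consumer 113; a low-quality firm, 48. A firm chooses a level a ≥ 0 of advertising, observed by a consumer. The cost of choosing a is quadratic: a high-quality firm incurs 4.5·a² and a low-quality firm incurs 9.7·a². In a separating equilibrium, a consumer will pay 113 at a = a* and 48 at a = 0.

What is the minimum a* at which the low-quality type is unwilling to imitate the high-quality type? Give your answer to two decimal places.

The low-quality type at a = 0 receives 48; imitating at a* yields 113 − 9.7·a*².
Indifference: 48 = 113 − 9.7·a*², so a*² = (113 − 48) / 9.7 ≈ 6.7010.
a* = √6.7010 ≈ 2.59.

2.59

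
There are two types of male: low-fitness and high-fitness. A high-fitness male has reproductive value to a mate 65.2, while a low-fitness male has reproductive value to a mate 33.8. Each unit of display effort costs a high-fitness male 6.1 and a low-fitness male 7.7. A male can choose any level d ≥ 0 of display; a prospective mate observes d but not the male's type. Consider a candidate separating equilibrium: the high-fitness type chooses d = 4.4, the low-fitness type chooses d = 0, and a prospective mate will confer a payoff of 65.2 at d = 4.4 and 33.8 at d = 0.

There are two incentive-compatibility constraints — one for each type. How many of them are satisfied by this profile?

2

High-fitness type: signal → 65.2 − 6.1 × 4.4 = 38.36; deviate to 0 → 33.8. IC holds (38.36 ≥ 33.8).
Low-fitness type: stay at 0 → 33.8; mimic → 65.2 − 7.7 × 4.4 = 31.32. IC holds (33.8 ≥ 31.32).
2 of 2 constraints hold, so this is a separating equilibrium.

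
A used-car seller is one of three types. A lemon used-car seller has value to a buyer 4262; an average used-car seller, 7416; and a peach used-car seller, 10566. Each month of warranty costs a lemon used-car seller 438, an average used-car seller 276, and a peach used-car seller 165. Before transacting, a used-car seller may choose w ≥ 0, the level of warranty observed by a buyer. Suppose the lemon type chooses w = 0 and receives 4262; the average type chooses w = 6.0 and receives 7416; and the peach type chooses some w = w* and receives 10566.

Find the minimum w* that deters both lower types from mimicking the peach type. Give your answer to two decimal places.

17.41

Average type (on-path payoff 7416 − 276×6.0 = 5760) won't mimic when 5760 ≥ 10566 − 276·w*, i.e. w* ≥ 17.41.
Lemon type (on-path payoff 4262) won't mimic when 4262 ≥ 10566 − 438·w*, i.e. w* ≥ 14.39.
Both must hold, so w* = max(14.39, 17.41) = 17.41. The average type's constraint binds.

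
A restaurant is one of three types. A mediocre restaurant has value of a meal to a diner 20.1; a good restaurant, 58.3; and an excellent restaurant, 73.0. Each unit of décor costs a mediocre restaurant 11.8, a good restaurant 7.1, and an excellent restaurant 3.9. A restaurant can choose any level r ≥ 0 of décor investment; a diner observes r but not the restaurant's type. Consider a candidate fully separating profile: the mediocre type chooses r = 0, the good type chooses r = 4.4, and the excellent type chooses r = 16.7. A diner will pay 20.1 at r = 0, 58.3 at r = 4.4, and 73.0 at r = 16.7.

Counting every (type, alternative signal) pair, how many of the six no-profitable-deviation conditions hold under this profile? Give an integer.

4

Excellent (own payoff 73.0 − 3.9×16.7 = 7.87): to r=0 gives 20.1 → profitable ✗; to r=4.4 gives 58.3 − 3.9×4.4 = 41.14 → profitable ✗.
Good (own payoff 58.3 − 7.1×4.4 = 27.06): to r=0 gives 20.1 → no gain ✓; to r=16.7 gives 73.0 − 7.1×16.7 = -45.57 → no gain ✓.
Mediocre (own payoff 20.1): to r=4.4 gives 58.3 − 11.8×4.4 = 6.38 → no gain ✓; to r=16.7 gives 73.0 − 11.8×16.7 = -124.06 → no gain ✓.
4 of the 6 constraints hold; not an equilibrium.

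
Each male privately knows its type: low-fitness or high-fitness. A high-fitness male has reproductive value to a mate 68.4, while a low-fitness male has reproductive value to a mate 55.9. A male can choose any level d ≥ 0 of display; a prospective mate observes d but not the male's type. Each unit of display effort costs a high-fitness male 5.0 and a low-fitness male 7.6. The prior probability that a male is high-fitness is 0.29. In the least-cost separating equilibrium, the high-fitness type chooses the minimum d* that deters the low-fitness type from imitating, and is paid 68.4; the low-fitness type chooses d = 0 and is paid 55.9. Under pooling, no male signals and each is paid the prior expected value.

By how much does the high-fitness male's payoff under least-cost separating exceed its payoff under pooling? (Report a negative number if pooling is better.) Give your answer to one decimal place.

0.7

Least-cost separating signal: d* solves 55.9 = 68.4 − 7.6·d*, so d* = (68.4 − 55.9)/7.6 ≈ 1.6447.
High-fitness type's separating payoff: 68.4 − 5.0 × d* = 68.4 − 5.0 × (68.4 − 55.9)/7.6 = 68.4 − 62.5/7.6 ≈ 60.176.
Pooling payoff: 0.29 × 68.4 + 0.71 × 55.9 = 59.525.
Difference: 60.176 − 59.525 = 0.651, i.e. 0.7 to one decimal place.
The high-fitness type prefers to separate.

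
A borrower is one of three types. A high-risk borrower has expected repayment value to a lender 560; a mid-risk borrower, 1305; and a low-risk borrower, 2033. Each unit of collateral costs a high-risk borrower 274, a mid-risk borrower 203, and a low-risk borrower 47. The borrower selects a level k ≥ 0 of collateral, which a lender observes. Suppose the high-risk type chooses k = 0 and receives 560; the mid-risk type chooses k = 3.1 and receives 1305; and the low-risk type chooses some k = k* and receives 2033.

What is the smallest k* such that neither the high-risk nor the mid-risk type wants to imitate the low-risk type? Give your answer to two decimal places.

6.69

High-risk type (on-path payoff 560) won't mimic when 560 ≥ 2033 − 274·k*, i.e. k* ≥ 5.38.
Mid-risk type (on-path payoff 1305 − 203×3.1 = 675.7) won't mimic when 675.7 ≥ 2033 − 203·k*, i.e. k* ≥ 6.69.
Both must hold, so k* = max(5.38, 6.69) = 6.69. The mid-risk type's constraint binds.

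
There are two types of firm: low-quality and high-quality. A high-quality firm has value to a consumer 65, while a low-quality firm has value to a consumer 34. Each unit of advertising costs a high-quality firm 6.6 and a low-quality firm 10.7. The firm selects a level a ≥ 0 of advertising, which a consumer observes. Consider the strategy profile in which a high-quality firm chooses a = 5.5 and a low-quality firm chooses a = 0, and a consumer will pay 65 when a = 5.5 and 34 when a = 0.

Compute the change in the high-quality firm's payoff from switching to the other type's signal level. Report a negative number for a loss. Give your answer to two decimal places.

5.30

Playing a = 5.5 the high-quality firm receives 65 − 6.6 × 5.5 = 28.7.
Deviating to a = 0 yields 34 instead.
Gain from deviating: 34 − 28.7 = 5.30.
The gain is positive, so the high-quality type's incentive-compatibility constraint is violated — this profile is not a separating equilibrium.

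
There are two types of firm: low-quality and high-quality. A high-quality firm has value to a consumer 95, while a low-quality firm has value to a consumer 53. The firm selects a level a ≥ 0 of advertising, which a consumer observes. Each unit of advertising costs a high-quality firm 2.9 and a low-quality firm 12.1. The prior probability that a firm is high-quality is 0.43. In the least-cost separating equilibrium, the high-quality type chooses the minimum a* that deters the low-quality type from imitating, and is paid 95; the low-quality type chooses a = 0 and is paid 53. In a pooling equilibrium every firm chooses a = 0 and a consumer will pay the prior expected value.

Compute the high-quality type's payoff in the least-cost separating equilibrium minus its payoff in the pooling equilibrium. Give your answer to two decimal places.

13.87

Least-cost separating signal: a* solves 53 = 95 − 12.1·a*, so a* = (95 − 53)/12.1 ≈ 3.4711.
High-quality type's separating payoff: 95 − 2.9 × a* = 95 − 2.9 × (95 − 53)/12.1 = 95 − 121.8/12.1 ≈ 84.9339.
Pooling payoff: 0.43 × 95 + 0.57 × 53 = 71.06.
Difference: 84.9339 − 71.06 = 13.8739, i.e. 13.87 to two decimal places.
The high-quality type prefers to separate.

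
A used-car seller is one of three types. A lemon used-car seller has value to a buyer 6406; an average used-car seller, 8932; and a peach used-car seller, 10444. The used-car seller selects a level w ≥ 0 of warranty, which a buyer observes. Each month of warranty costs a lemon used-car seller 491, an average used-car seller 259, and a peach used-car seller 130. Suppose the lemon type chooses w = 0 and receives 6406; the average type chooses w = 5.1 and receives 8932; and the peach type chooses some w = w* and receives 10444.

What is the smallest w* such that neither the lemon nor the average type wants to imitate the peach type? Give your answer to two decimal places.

10.94

Average type (on-path payoff 8932 − 259×5.1 = 7611.1) won't mimic when 7611.1 ≥ 10444 − 259·w*, i.e. w* ≥ 10.94.
Lemon type (on-path payoff 6406) won't mimic when 6406 ≥ 10444 − 491·w*, i.e. w* ≥ 8.22.
Both must hold, so w* = max(8.22, 10.94) = 10.94. The average type's constraint binds.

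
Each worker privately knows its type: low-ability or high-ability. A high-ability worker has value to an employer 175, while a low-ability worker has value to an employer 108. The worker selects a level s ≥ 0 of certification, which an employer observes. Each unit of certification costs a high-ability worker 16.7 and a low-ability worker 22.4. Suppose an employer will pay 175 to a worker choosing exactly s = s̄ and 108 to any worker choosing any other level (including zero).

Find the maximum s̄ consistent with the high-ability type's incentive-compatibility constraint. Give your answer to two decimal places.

4.01

Choosing s̄ yields the high-ability type 175 − 16.7·s̄; choosing zero yields 108.
The high-ability type is indifferent at 175 − 16.7·s̄ = 108, i.e. s̄ = (175 − 108) / 16.7 ≈ 4.01.
For any s̄ above 4.01 the high-ability type would rather pool at zero, so separation collapses.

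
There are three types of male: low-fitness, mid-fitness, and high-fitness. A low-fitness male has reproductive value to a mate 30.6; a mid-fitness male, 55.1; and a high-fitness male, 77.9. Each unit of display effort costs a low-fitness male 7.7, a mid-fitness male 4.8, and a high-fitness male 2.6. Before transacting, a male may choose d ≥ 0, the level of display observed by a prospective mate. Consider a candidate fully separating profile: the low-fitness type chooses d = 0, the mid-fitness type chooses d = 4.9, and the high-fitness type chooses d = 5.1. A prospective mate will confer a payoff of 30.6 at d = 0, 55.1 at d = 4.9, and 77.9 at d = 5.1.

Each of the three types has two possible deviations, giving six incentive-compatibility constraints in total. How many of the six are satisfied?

4

High-fitness (own payoff 77.9 − 2.6×5.1 = 64.64): to d=0 gives 30.6 → no gain ✓; to d=4.9 gives 55.1 − 2.6×4.9 = 42.36 → no gain ✓.
Low-fitness (own payoff 30.6): to d=4.9 gives 55.1 − 7.7×4.9 = 17.37 → no gain ✓; to d=5.1 gives 77.9 − 7.7×5.1 = 38.63 → profitable ✗.
Mid-fitness (own payoff 55.1 − 4.8×4.9 = 31.58): to d=0 gives 30.6 → no gain ✓; to d=5.1 gives 77.9 − 4.8×5.1 = 53.42 → profitable ✗.
4 of the 6 constraints hold; not an equilibrium.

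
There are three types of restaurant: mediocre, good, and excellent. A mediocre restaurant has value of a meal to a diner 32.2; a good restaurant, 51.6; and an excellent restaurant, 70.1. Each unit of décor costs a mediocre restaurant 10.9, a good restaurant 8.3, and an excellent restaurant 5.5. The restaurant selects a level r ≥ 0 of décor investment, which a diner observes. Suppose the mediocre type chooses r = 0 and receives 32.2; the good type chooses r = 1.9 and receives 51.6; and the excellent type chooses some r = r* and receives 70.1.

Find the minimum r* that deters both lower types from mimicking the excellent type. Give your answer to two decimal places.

Good type (on-path payoff 51.6 − 8.3×1.9 = 35.83) won't mimic when 35.83 ≥ 70.1 − 8.3·r*, i.e. r* ≥ 4.13.
Mediocre type (on-path payoff 32.2) won't mimic when 32.2 ≥ 70.1 − 10.9·r*, i.e. r* ≥ 3.48.
Both must hold, so r* = max(3.48, 4.13) = 4.13. The good type's constraint binds.

4.13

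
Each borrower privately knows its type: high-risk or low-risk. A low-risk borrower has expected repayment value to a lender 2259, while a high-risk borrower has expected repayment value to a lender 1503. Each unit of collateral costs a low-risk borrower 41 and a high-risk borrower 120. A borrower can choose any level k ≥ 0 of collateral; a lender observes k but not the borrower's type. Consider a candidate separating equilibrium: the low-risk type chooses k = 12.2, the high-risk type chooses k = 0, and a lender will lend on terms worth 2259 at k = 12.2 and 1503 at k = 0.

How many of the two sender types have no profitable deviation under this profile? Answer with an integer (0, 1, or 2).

High-risk type: stay at 0 → 1503; mimic → 2259 − 120 × 12.2 = 795. IC holds (1503 ≥ 795).
Low-risk type: signal → 2259 − 41 × 12.2 = 1758.8; deviate to 0 → 1503. IC holds (1758.8 ≥ 1503).
2 of 2 constraints hold, so this is a separating equilibrium.

2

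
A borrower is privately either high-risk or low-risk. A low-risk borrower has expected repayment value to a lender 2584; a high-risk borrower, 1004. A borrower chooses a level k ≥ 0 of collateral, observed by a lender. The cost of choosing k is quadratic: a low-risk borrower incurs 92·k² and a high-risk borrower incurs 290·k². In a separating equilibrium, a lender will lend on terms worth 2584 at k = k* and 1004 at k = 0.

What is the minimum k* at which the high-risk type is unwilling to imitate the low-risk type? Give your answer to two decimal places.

2.33

The high-risk type at k = 0 receives 1004; imitating at k* yields 2584 − 290·k*².
Indifference: 1004 = 2584 − 290·k*², so k*² = (2584 − 1004) / 290 ≈ 5.4483.
k* = √5.4483 ≈ 2.33.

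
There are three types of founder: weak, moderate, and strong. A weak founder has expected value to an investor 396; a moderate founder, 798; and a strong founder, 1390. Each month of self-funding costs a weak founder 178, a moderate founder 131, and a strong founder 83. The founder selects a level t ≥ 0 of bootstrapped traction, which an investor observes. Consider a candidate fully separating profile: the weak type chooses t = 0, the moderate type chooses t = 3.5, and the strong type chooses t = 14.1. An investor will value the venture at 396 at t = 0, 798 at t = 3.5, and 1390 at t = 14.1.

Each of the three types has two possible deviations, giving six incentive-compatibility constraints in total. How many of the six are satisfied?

3

Moderate (own payoff 798 − 131×3.5 = 339.5): to t=0 gives 396 → profitable ✗; to t=14.1 gives 1390 − 131×14.1 = -457.1 → no gain ✓.
Weak (own payoff 396): to t=3.5 gives 798 − 178×3.5 = 175 → no gain ✓; to t=14.1 gives 1390 − 178×14.1 = -1119.8 → no gain ✓.
Strong (own payoff 1390 − 83×14.1 = 219.7): to t=0 gives 396 → profitable ✗; to t=3.5 gives 798 − 83×3.5 = 507.5 → profitable ✗.
3 of the 6 constraints hold; not an equilibrium.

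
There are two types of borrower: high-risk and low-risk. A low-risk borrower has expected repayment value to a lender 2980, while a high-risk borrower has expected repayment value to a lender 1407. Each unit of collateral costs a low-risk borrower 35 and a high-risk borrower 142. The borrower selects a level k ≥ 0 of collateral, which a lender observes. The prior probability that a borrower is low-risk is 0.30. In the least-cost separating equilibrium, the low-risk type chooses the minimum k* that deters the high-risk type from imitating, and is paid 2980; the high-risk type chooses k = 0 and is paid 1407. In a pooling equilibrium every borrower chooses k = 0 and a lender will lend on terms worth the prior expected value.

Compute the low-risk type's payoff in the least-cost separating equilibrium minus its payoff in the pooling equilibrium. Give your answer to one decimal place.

713.4

Least-cost separating signal: k* solves 1407 = 2980 − 142·k*, so k* = (2980 − 1407)/142 ≈ 11.0775.
Low-risk type's separating payoff: 2980 − 35 × k* = 2980 − 35 × (2980 − 1407)/142 = 2980 − 55055/142 ≈ 2592.289.
Pooling payoff: 0.30 × 2980 + 0.70 × 1407 = 1878.9.
Difference: 2592.289 − 1878.9 = 713.389, i.e. 713.4 to one decimal place.
The low-risk type prefers to separate.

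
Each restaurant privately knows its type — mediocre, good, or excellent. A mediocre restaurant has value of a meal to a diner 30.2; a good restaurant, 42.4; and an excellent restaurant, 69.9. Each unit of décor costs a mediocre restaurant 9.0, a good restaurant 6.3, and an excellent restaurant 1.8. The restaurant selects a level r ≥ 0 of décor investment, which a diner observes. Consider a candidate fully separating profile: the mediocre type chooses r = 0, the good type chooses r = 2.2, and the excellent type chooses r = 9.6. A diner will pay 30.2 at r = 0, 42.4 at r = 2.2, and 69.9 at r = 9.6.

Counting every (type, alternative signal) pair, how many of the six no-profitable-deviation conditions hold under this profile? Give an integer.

5

Good (own payoff 42.4 − 6.3×2.2 = 28.54): to r=0 gives 30.2 → profitable ✗; to r=9.6 gives 69.9 − 6.3×9.6 = 9.42 → no gain ✓.
Mediocre (own payoff 30.2): to r=2.2 gives 42.4 − 9.0×2.2 = 22.6 → no gain ✓; to r=9.6 gives 69.9 − 9.0×9.6 = -16.5 → no gain ✓.
Excellent (own payoff 69.9 − 1.8×9.6 = 52.62): to r=0 gives 30.2 → no gain ✓; to r=2.2 gives 42.4 − 1.8×2.2 = 38.44 → no gain ✓.
5 of the 6 constraints hold; not an equilibrium.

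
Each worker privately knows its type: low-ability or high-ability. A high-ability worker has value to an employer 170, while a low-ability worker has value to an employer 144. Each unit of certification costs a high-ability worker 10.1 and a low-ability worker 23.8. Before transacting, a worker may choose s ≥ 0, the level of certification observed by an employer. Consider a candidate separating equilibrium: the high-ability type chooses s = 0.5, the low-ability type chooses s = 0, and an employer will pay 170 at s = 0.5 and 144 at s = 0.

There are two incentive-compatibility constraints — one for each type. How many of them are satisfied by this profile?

1

Low-ability type: stay at 0 → 144; mimic → 170 − 23.8 × 0.5 = 158.1. IC fails (144 < 158.1).
High-ability type: signal → 170 − 10.1 × 0.5 = 164.95; deviate to 0 → 144. IC holds (164.95 ≥ 144).
1 of 2 constraints hold, so this profile is not an equilibrium.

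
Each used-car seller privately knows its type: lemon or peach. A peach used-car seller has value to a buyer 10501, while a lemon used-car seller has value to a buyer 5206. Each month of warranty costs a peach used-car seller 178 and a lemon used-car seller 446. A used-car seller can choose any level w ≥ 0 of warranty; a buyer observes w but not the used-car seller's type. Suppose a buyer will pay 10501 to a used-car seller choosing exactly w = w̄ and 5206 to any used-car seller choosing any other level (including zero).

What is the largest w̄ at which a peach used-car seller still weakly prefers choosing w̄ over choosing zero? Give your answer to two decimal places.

Choosing w̄ yields the peach type 10501 − 178·w̄; choosing zero yields 5206.
The peach type is indifferent at 10501 − 178·w̄ = 5206, i.e. w̄ = (10501 − 5206) / 178 ≈ 29.75.
For any w̄ above 29.75 the peach type would rather pool at zero, so separation collapses.

29.75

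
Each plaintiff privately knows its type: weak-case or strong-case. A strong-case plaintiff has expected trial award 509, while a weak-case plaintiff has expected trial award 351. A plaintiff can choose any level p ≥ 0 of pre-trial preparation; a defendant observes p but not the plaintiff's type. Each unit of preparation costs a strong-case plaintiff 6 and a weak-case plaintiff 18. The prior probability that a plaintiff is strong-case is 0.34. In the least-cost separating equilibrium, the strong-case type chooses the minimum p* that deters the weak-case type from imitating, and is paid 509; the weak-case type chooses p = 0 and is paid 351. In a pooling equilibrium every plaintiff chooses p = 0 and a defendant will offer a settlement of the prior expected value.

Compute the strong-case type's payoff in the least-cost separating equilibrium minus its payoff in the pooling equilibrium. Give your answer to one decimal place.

51.6

Least-cost separating signal: p* solves 351 = 509 − 18·p*, so p* = (509 − 351)/18 ≈ 8.7778.
Strong-case type's separating payoff: 509 − 6 × p* = 509 − 6 × (509 − 351)/18 = 509 − 948/18 ≈ 456.333.
Pooling payoff: 0.34 × 509 + 0.66 × 351 = 404.72.
Difference: 456.333 − 404.72 = 51.613, i.e. 51.6 to one decimal place.
The strong-case type prefers to separate.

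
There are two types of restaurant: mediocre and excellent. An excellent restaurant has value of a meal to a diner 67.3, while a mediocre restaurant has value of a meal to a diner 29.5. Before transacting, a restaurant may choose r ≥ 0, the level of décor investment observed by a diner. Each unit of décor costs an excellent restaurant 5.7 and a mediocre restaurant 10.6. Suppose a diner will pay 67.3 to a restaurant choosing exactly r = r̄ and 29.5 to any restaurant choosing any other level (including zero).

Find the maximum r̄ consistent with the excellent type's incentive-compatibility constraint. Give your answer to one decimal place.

Choosing r̄ yields the excellent type 67.3 − 5.7·r̄; choosing zero yields 29.5.
The excellent type is indifferent at 67.3 − 5.7·r̄ = 29.5, i.e. r̄ = (67.3 − 29.5) / 5.7 ≈ 6.6.
For any r̄ above 6.6 the excellent type would rather pool at zero, so separation collapses.

6.6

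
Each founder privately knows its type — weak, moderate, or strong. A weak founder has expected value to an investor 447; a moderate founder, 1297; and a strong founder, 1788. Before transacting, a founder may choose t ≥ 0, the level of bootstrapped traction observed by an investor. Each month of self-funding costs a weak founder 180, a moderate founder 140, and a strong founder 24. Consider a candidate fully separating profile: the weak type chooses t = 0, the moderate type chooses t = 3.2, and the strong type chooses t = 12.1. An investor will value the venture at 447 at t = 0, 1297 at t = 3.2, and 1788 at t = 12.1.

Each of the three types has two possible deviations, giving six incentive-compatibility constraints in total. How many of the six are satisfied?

5

Moderate (own payoff 1297 − 140×3.2 = 849): to t=0 gives 447 → no gain ✓; to t=12.1 gives 1788 − 140×12.1 = 94 → no gain ✓.
Strong (own payoff 1788 − 24×12.1 = 1497.6): to t=0 gives 447 → no gain ✓; to t=3.2 gives 1297 − 24×3.2 = 1220.2 → no gain ✓.
Weak (own payoff 447): to t=3.2 gives 1297 − 180×3.2 = 721 → profitable ✗; to t=12.1 gives 1788 − 180×12.1 = -390 → no gain ✓.
5 of the 6 constraints hold; not an equilibrium.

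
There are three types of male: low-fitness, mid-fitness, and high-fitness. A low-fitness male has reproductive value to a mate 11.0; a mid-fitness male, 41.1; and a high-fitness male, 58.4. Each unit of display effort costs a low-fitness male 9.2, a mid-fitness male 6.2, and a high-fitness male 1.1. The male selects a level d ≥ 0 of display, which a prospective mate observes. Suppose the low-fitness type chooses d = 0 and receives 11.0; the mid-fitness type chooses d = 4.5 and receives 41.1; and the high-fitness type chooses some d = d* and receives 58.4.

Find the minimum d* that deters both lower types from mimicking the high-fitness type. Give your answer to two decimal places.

7.29

Mid-fitness type (on-path payoff 41.1 − 6.2×4.5 = 13.2) won't mimic when 13.2 ≥ 58.4 − 6.2·d*, i.e. d* ≥ 7.29.
Low-fitness type (on-path payoff 11.0) won't mimic when 11.0 ≥ 58.4 − 9.2·d*, i.e. d* ≥ 5.15.
Both must hold, so d* = max(5.15, 7.29) = 7.29. The mid-fitness type's constraint binds.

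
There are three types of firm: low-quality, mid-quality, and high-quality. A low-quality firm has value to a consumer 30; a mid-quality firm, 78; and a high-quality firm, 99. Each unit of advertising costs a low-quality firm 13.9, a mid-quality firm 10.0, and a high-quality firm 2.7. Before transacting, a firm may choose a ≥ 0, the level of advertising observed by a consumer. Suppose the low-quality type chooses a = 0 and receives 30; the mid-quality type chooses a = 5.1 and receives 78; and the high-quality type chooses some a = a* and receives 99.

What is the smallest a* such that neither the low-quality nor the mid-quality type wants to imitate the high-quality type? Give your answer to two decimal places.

Mid-quality type (on-path payoff 78 − 10.0×5.1 = 27) won't mimic when 27 ≥ 99 − 10.0·a*, i.e. a* ≥ 7.20.
Low-quality type (on-path payoff 30) won't mimic when 30 ≥ 99 − 13.9·a*, i.e. a* ≥ 4.96.
Both must hold, so a* = max(4.96, 7.20) = 7.20. The mid-quality type's constraint binds.

7.20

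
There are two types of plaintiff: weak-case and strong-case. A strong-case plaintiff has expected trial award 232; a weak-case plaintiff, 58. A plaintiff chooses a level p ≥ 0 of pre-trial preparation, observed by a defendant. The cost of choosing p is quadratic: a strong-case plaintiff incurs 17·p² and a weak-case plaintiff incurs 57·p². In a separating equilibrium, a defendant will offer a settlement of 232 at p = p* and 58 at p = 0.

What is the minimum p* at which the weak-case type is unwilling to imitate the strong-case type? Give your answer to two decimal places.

The weak-case type at p = 0 receives 58; imitating at p* yields 232 − 57·p*².
Indifference: 58 = 232 − 57·p*², so p*² = (232 − 58) / 57 ≈ 3.0526.
p* = √3.0526 ≈ 1.75.

1.75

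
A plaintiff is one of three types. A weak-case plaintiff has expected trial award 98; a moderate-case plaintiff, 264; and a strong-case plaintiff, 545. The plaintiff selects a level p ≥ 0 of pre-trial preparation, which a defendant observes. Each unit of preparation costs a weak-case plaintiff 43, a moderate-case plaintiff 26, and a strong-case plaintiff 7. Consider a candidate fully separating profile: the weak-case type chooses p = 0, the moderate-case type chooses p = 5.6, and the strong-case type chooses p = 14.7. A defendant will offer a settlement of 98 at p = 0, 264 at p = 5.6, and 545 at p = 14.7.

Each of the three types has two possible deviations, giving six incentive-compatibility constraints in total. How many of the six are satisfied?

Moderate-case (own payoff 264 − 26×5.6 = 118.4): to p=0 gives 98 → no gain ✓; to p=14.7 gives 545 − 26×14.7 = 162.8 → profitable ✗.
Strong-case (own payoff 545 − 7×14.7 = 442.1): to p=0 gives 98 → no gain ✓; to p=5.6 gives 264 − 7×5.6 = 224.8 → no gain ✓.
Weak-case (own payoff 98): to p=5.6 gives 264 − 43×5.6 = 23.2 → no gain ✓; to p=14.7 gives 545 − 43×14.7 = -87.1 → no gain ✓.
5 of the 6 constraints hold; not an equilibrium.

5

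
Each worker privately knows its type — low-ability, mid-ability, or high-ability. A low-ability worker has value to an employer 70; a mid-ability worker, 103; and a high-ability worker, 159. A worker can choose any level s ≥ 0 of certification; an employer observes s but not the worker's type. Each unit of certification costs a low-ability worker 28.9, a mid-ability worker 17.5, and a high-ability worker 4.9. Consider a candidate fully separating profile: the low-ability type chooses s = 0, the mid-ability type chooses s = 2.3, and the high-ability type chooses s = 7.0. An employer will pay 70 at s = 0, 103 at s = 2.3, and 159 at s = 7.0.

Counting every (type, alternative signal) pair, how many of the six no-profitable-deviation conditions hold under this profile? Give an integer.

5

Mid-ability (own payoff 103 − 17.5×2.3 = 62.75): to s=0 gives 70 → profitable ✗; to s=7.0 gives 159 − 17.5×7.0 = 36.5 → no gain ✓.
Low-ability (own payoff 70): to s=2.3 gives 103 − 28.9×2.3 = 36.53 → no gain ✓; to s=7.0 gives 159 − 28.9×7.0 = -43.3 → no gain ✓.
High-ability (own payoff 159 − 4.9×7.0 = 124.7): to s=0 gives 70 → no gain ✓; to s=2.3 gives 103 − 4.9×2.3 = 91.73 → no gain ✓.
5 of the 6 constraints hold; not an equilibrium.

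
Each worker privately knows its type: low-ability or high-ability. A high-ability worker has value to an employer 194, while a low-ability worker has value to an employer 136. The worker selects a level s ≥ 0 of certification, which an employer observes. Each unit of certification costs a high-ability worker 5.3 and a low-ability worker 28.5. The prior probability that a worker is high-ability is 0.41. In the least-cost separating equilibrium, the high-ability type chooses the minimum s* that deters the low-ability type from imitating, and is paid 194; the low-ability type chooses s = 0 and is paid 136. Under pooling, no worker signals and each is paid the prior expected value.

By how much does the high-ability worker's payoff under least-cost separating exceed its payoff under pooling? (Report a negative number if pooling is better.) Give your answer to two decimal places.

23.43

Least-cost separating signal: s* solves 136 = 194 − 28.5·s*, so s* = (194 − 136)/28.5 ≈ 2.0351.
High-ability type's separating payoff: 194 − 5.3 × s* = 194 − 5.3 × (194 − 136)/28.5 = 194 − 307.4/28.5 ≈ 183.2140.
Pooling payoff: 0.41 × 194 + 0.59 × 136 = 159.78.
Difference: 183.2140 − 159.78 = 23.434, i.e. 23.43 to two decimal places.
The high-ability type prefers to separate.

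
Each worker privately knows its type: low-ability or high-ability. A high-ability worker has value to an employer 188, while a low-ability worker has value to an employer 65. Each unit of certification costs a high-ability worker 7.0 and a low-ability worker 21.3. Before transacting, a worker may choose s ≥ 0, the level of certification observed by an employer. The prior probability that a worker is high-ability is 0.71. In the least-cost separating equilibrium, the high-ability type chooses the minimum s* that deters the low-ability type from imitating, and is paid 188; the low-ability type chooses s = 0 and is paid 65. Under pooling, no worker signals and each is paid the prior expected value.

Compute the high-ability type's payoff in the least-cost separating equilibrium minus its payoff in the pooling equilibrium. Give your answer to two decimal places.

Least-cost separating signal: s* solves 65 = 188 − 21.3·s*, so s* = (188 − 65)/21.3 ≈ 5.7746.
High-ability type's separating payoff: 188 − 7.0 × s* = 188 − 7.0 × (188 − 65)/21.3 = 188 − 861/21.3 ≈ 147.5775.
Pooling payoff: 0.71 × 188 + 0.29 × 65 = 152.33.
Difference: 147.5775 − 152.33 = -4.7525, i.e. -4.75 to two decimal places.
The high-ability type would prefer the pooling outcome.

-4.75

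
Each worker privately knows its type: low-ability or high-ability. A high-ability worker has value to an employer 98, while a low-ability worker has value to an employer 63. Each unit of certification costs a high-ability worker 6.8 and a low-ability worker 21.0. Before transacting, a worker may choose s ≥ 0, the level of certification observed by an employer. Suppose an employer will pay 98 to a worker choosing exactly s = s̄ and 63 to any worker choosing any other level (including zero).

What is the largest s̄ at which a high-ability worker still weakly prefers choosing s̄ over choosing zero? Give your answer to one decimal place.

Choosing s̄ yields the high-ability type 98 − 6.8·s̄; choosing zero yields 63.
The high-ability type is indifferent at 98 − 6.8·s̄ = 63, i.e. s̄ = (98 − 63) / 6.8 ≈ 5.1.
For any s̄ above 5.1 the high-ability type would rather pool at zero, so separation collapses.

5.1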